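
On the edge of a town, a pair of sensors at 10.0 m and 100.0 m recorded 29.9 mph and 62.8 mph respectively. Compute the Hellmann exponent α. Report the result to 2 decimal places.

Power law: V₂/V₁ = (z₂/z₁)^α ⇒ α = ln(V₂/V₁) / ln(z₂/z₁)
α = ln(62.8/29.9) / ln(100.0/10.0) = ln(2.1003) / ln(10.0000)
  = 0.74210 / 2.30259 = 0.32229

α ≈ 0.32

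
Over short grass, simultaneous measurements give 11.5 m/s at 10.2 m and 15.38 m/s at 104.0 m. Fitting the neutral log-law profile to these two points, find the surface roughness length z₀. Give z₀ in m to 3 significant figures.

Log law: V(z) ∝ ln(z/z₀). With r = V₁/V₂ = 11.5/15.38 = 0.74772,
r · ln(z₂/z₀) = ln(z₁/z₀) ⇒ ln z₀ = (ln z₁ − r·ln z₂)/(1 − r)
ln z₀ = (2.32239 − 0.74772×4.64439) / 0.25228 = -4.5598
z₀ = exp(-4.5598) = 0.01046 m

z₀ ≈ 0.0105 m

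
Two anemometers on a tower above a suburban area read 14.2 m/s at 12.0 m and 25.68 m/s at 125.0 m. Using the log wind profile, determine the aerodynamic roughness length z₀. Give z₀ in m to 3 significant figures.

Log law: V(z) ∝ ln(z/z₀). With r = V₁/V₂ = 14.2/25.68 = 0.55296,
r · ln(z₂/z₀) = ln(z₁/z₀) ⇒ ln z₀ = (ln z₁ − r·ln z₂)/(1 − r)
ln z₀ = (2.48491 − 0.55296×4.82831) / 0.44704 = -0.4137
z₀ = exp(-0.4137) = 0.6612 m

z₀ ≈ 0.661 m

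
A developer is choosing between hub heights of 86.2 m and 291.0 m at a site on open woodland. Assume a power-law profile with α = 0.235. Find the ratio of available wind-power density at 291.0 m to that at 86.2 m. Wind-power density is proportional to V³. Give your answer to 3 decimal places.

2.358

Speed ratio: V_B/V_A = (z_B/z_A)^α = (291.0/86.2)^0.235 = (3.3759)^0.235 = 1.33098
Power-density ratio: P_B/P_A = (V_B/V_A)³ = (1.33098)³ = 2.35783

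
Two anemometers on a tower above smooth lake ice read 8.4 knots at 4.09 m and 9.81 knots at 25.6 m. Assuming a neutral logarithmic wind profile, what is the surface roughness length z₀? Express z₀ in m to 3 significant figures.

z₀ ≈ 0.0000735 m

Log law: V(z) ∝ ln(z/z₀). With r = V₁/V₂ = 8.4/9.81 = 0.85627,
r · ln(z₂/z₀) = ln(z₁/z₀) ⇒ ln z₀ = (ln z₁ − r·ln z₂)/(1 − r)
ln z₀ = (1.40854 − 0.85627×3.24259) / 0.14373 = -9.5177
z₀ = exp(-9.5177) = 0.00007354 m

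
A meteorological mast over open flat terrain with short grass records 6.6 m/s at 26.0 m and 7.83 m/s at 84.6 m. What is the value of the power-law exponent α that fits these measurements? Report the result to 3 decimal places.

Power law: V₂/V₁ = (z₂/z₁)^α ⇒ α = ln(V₂/V₁) / ln(z₂/z₁)
α = ln(7.83/6.6) / ln(84.6/26.0) = ln(1.1864) / ln(3.2538)
  = 0.17089 / 1.17984 = 0.14484

α ≈ 0.145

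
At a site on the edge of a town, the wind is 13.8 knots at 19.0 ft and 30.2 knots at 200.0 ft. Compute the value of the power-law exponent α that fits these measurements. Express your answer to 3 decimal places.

Power law: V₂/V₁ = (z₂/z₁)^α ⇒ α = ln(V₂/V₁) / ln(z₂/z₁)
α = ln(30.2/13.8) / ln(200.0/19.0) = ln(2.1884) / ln(10.5263)
  = 0.78317 / 2.35388 = 0.33272

α ≈ 0.333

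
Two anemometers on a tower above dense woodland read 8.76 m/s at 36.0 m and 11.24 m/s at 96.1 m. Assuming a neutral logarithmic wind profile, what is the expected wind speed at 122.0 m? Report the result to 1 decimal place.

11.8 m/s

Log law: V ∝ ln(z/z₀). From the pair, with r = V₁/V₂ = 0.77936,
ln z₀ = (ln z₁ − r·ln z₂)/(1 − r) = (3.5835 − 0.77936×4.5654)/0.22064 = 0.1153 → z₀ = 1.122 m
V₃ = V₁ · ln(z₃/z₀)/ln(z₁/z₀) = 8.76 × 4.6887/3.4682 = 11.8427 m/s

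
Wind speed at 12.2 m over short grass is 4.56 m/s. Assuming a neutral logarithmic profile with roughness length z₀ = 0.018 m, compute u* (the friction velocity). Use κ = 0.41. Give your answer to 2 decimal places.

Log law: V(z) = (u*/κ) · ln(z/z₀) ⇒ u* = κ · V / ln(z/z₀)
u* = 0.41 × 4.56 / ln(12.2/0.018) = 0.41 × 4.56 / 6.5188
   = 1.8696 / 6.5188 = 0.2868 m/s

u* ≈ 0.29 m/s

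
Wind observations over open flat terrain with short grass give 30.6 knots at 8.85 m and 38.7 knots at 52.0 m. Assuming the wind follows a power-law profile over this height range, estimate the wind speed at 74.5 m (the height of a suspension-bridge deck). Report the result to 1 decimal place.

40.6 knots

First find α: α = ln(V₂/V₁)/ln(z₂/z₁) = ln(38.7/30.6)/ln(52.0/8.85) = 0.23484/1.77083 = 0.1326
Extrapolate from 52.0 m to 74.5 m: V₃ = 38.7 × (74.5/52.0)^0.1326 = 38.7 × 1.0488 = 40.5900 knots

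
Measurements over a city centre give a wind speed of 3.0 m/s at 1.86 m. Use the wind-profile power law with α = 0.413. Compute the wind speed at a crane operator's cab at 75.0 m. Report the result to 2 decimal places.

13.81 m/s

Power-law profile: V₂ = V₁ · (z₂/z₁)^α
V₂ = 3.0 × (75.0/1.86)^0.413 = 3.0 × (40.3226)^0.413
    = 3.0 × 4.6035 = 13.8106 m/s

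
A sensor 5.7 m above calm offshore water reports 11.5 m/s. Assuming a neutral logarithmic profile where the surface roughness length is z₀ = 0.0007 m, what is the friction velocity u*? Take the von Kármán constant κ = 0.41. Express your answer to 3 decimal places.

u* ≈ 0.524 m/s

Log law: V(z) = (u*/κ) · ln(z/z₀) ⇒ u* = κ · V / ln(z/z₀)
u* = 0.41 × 11.5 / ln(5.7/0.0007) = 0.41 × 11.5 / 9.0049
   = 4.7150 / 9.0049 = 0.5236 m/s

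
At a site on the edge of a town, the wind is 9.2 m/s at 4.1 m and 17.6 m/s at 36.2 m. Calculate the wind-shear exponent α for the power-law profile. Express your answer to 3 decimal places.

Power law: V₂/V₁ = (z₂/z₁)^α ⇒ α = ln(V₂/V₁) / ln(z₂/z₁)
α = ln(17.6/9.2) / ln(36.2/4.1) = ln(1.9130) / ln(8.8293)
  = 0.64870 / 2.17807 = 0.29783

α ≈ 0.298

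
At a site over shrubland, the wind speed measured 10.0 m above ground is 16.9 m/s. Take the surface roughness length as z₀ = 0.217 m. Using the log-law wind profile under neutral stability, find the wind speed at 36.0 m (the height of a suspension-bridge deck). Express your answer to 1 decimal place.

22.6 m/s

Log law: V(z) ∝ ln(z/z₀), so V₂/V₁ = ln(z₂/z₀) / ln(z₁/z₀).
ln(36.0/0.217) = 5.1114, ln(10.0/0.217) = 3.8304
V₂ = 16.9 × 5.1114/3.8304 = 16.9 × 1.3344 = 22.5515 m/s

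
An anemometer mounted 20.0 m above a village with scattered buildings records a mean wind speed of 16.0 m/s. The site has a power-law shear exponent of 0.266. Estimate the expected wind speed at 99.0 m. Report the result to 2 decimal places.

24.48 m/s

Power-law profile: V₂ = V₁ · (z₂/z₁)^α
V₂ = 16.0 × (99.0/20.0)^0.266 = 16.0 × (4.9500)^0.266
    = 16.0 × 1.5303 = 24.4841 m/s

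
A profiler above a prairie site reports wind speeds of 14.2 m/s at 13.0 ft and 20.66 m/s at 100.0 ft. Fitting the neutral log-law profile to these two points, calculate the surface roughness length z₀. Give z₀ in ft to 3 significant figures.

Log law: V(z) ∝ ln(z/z₀). With r = V₁/V₂ = 14.2/20.66 = 0.68732,
r · ln(z₂/z₀) = ln(z₁/z₀) ⇒ ln z₀ = (ln z₁ − r·ln z₂)/(1 − r)
ln z₀ = (2.56495 − 0.68732×4.60517) / 0.31268 = -1.9197
z₀ = exp(-1.9197) = 0.1466 ft

z₀ ≈ 0.147 ft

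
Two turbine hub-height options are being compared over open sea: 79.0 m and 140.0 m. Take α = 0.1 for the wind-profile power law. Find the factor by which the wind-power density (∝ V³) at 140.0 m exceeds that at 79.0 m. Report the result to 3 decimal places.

1.187

Speed ratio: V_B/V_A = (z_B/z_A)^α = (140.0/79.0)^0.1 = (1.7722)^0.1 = 1.05889
Power-density ratio: P_B/P_A = (V_B/V_A)³ = (1.05889)³ = 1.18727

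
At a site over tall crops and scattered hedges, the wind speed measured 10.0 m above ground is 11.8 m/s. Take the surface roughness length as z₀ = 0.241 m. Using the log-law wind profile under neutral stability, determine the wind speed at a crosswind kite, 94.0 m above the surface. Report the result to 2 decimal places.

Log law: V(z) ∝ ln(z/z₀), so V₂/V₁ = ln(z₂/z₀) / ln(z₁/z₀).
ln(94.0/0.241) = 5.9663, ln(10.0/0.241) = 3.7255
V₂ = 11.8 × 5.9663/3.7255 = 11.8 × 1.6014 = 18.8971 m/s

18.90 m/s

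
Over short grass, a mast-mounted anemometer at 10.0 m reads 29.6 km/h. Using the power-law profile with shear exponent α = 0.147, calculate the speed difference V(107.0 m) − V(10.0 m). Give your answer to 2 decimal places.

Power law: V₂ = V₁ · (z₂/z₁)^α = 29.6 × (10.7000)^0.147 = 41.9383 km/h
ΔV = 41.9383 − 29.6 = 12.3383 km/h

12.34 km/h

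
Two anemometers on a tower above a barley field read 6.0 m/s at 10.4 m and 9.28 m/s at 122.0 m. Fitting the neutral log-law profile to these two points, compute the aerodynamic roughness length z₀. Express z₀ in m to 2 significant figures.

z₀ ≈ 0.12 m

Log law: V(z) ∝ ln(z/z₀). With r = V₁/V₂ = 6.0/9.28 = 0.64655,
r · ln(z₂/z₀) = ln(z₁/z₀) ⇒ ln z₀ = (ln z₁ − r·ln z₂)/(1 − r)
ln z₀ = (2.34181 − 0.64655×4.80402) / 0.35345 = -2.1622
z₀ = exp(-2.1622) = 0.1151 m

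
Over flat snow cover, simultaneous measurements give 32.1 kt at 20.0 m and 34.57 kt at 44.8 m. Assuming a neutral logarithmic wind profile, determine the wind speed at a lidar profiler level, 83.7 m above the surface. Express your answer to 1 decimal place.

36.5 kt

Log law: V ∝ ln(z/z₀). From the pair, with r = V₁/V₂ = 0.92855,
ln z₀ = (ln z₁ − r·ln z₂)/(1 − r) = (2.9957 − 0.92855×3.8022)/0.07145 = -7.4852 → z₀ = 0.0005613 m
V₃ = V₁ · ln(z₃/z₀)/ln(z₁/z₀) = 32.1 × 11.9124/10.4809 = 36.4843 kt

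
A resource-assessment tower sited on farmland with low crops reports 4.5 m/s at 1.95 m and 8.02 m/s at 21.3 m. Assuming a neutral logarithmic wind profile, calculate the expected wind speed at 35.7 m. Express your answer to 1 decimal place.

8.8 m/s

Log law: V ∝ ln(z/z₀). From the pair, with r = V₁/V₂ = 0.56110,
ln z₀ = (ln z₁ − r·ln z₂)/(1 − r) = (0.6678 − 0.56110×3.0587)/0.43890 = -2.3887 → z₀ = 0.09175 m
V₃ = V₁ · ln(z₃/z₀)/ln(z₁/z₀) = 4.5 × 5.9638/3.0565 = 8.7803 m/s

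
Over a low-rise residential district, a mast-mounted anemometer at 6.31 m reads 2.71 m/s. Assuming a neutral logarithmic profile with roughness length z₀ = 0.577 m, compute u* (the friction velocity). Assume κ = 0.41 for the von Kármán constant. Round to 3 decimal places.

Log law: V(z) = (u*/κ) · ln(z/z₀) ⇒ u* = κ · V / ln(z/z₀)
u* = 0.41 × 2.71 / ln(6.31/0.577) = 0.41 × 2.71 / 2.3920
   = 1.1111 / 2.3920 = 0.4645 m/s

u* ≈ 0.464 m/s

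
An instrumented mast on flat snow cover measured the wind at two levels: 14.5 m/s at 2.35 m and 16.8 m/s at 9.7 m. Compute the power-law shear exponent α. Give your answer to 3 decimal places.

α ≈ 0.104

Power law: V₂/V₁ = (z₂/z₁)^α ⇒ α = ln(V₂/V₁) / ln(z₂/z₁)
α = ln(16.8/14.5) / ln(9.7/2.35) = ln(1.1586) / ln(4.1277)
  = 0.14723 / 1.41771 = 0.10385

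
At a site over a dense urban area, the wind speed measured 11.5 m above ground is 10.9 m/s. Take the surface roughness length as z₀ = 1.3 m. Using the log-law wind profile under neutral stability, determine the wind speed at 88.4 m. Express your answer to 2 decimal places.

Log law: V(z) ∝ ln(z/z₀), so V₂/V₁ = ln(z₂/z₀) / ln(z₁/z₀).
ln(88.4/1.3) = 4.2195, ln(11.5/1.3) = 2.1800
V₂ = 10.9 × 4.2195/2.1800 = 10.9 × 1.9356 = 21.0977 m/s

21.10 m/s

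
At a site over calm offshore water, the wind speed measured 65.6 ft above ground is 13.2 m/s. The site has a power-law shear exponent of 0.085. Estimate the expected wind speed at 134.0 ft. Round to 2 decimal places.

14.03 m/s

Power-law profile: V₂ = V₁ · (z₂/z₁)^α
V₂ = 13.2 × (134.0/65.6)^0.085 = 13.2 × (2.0427)^0.085
    = 13.2 × 1.0626 = 14.0262 m/s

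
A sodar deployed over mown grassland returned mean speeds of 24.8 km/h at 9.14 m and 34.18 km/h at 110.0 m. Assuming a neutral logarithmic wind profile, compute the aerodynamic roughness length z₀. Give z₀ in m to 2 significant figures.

Log law: V(z) ∝ ln(z/z₀). With r = V₁/V₂ = 24.8/34.18 = 0.72557,
r · ln(z₂/z₀) = ln(z₁/z₀) ⇒ ln z₀ = (ln z₁ − r·ln z₂)/(1 − r)
ln z₀ = (2.21266 − 0.72557×4.70048) / 0.27443 = -4.3649
z₀ = exp(-4.3649) = 0.01272 m

z₀ ≈ 0.013 m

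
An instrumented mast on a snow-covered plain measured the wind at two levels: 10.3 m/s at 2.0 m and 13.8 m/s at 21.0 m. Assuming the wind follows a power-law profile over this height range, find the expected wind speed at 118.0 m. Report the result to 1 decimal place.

17.1 m/s

First find α: α = ln(V₂/V₁)/ln(z₂/z₁) = ln(13.8/10.3)/ln(21.0/2.0) = 0.29252/2.35138 = 0.1244
Extrapolate from 21.0 m to 118.0 m: V₃ = 13.8 × (118.0/21.0)^0.1244 = 13.8 × 1.2395 = 17.1057 m/s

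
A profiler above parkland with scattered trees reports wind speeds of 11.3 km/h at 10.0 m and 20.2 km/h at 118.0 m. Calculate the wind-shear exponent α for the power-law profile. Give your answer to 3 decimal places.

Power law: V₂/V₁ = (z₂/z₁)^α ⇒ α = ln(V₂/V₁) / ln(z₂/z₁)
α = ln(20.2/11.3) / ln(118.0/10.0) = ln(1.7876) / ln(11.8000)
  = 0.58088 / 2.46810 = 0.23536

α ≈ 0.235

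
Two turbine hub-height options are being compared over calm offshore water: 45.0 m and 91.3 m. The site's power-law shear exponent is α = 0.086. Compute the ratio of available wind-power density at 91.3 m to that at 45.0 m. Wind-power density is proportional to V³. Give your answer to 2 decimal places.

Speed ratio: V_B/V_A = (z_B/z_A)^α = (91.3/45.0)^0.086 = (2.0289)^0.086 = 1.06273
Power-density ratio: P_B/P_A = (V_B/V_A)³ = (1.06273)³ = 1.20025

1.20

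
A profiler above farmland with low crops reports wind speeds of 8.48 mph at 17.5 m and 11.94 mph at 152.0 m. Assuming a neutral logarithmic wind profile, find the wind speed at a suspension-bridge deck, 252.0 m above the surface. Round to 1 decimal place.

12.7 mph

Log law: V ∝ ln(z/z₀). From the pair, with r = V₁/V₂ = 0.71022,
ln z₀ = (ln z₁ − r·ln z₂)/(1 − r) = (2.8622 − 0.71022×5.0239)/0.28978 = -2.4358 → z₀ = 0.08753 m
V₃ = V₁ · ln(z₃/z₀)/ln(z₁/z₀) = 8.48 × 7.9652/5.2980 = 12.7492 mph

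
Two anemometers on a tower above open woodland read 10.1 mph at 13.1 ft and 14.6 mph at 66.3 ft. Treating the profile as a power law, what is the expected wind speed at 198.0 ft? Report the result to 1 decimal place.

First find α: α = ln(V₂/V₁)/ln(z₂/z₁) = ln(14.6/10.1)/ln(66.3/13.1) = 0.36849/1.62158 = 0.2272
Extrapolate from 66.3 ft to 198.0 ft: V₃ = 14.6 × (198.0/66.3)^0.2272 = 14.6 × 1.2823 = 18.7209 mph

18.7 mph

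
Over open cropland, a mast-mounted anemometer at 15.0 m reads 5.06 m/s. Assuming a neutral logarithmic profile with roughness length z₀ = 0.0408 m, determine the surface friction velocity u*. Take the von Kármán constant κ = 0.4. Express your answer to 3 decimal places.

u* ≈ 0.343 m/s

Log law: V(z) = (u*/κ) · ln(z/z₀) ⇒ u* = κ · V / ln(z/z₀)
u* = 0.4 × 5.06 / ln(15.0/0.0408) = 0.4 × 5.06 / 5.9071
   = 2.0240 / 5.9071 = 0.3426 m/s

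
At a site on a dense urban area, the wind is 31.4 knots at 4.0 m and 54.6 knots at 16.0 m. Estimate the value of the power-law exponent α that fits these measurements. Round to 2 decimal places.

Power law: V₂/V₁ = (z₂/z₁)^α ⇒ α = ln(V₂/V₁) / ln(z₂/z₁)
α = ln(54.6/31.4) / ln(16.0/4.0) = ln(1.7389) / ln(4.0000)
  = 0.55323 / 1.38629 = 0.39907

α ≈ 0.40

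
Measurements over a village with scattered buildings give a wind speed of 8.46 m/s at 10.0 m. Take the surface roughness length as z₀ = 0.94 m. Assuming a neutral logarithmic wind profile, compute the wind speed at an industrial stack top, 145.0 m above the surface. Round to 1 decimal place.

18.0 m/s

Log law: V(z) ∝ ln(z/z₀), so V₂/V₁ = ln(z₂/z₀) / ln(z₁/z₀).
ln(145.0/0.94) = 5.0386, ln(10.0/0.94) = 2.3645
V₂ = 8.46 × 5.0386/2.3645 = 8.46 × 2.1310 = 18.0281 m/s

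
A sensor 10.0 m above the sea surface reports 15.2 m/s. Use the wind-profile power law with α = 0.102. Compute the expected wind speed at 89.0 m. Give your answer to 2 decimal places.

Power-law profile: V₂ = V₁ · (z₂/z₁)^α
V₂ = 15.2 × (89.0/10.0)^0.102 = 15.2 × (8.9000)^0.102
    = 15.2 × 1.2498 = 18.9968 m/s

19.00 m/s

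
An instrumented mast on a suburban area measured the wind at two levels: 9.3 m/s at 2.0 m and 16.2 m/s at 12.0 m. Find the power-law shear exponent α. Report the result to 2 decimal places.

α ≈ 0.31

Power law: V₂/V₁ = (z₂/z₁)^α ⇒ α = ln(V₂/V₁) / ln(z₂/z₁)
α = ln(16.2/9.3) / ln(12.0/2.0) = ln(1.7419) / ln(6.0000)
  = 0.55500 / 1.79176 = 0.30975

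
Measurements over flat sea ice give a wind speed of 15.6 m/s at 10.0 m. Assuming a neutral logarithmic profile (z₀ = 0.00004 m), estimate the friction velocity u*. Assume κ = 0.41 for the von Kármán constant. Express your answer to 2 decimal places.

u* ≈ 0.51 m/s

Log law: V(z) = (u*/κ) · ln(z/z₀) ⇒ u* = κ · V / ln(z/z₀)
u* = 0.41 × 15.6 / ln(10.0/0.00004) = 0.41 × 15.6 / 12.4292
   = 6.3960 / 12.4292 = 0.5146 m/s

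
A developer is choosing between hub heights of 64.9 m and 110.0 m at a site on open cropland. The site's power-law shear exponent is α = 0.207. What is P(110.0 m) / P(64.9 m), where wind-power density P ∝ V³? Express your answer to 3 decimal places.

1.388

Speed ratio: V_B/V_A = (z_B/z_A)^α = (110.0/64.9)^0.207 = (1.6949)^0.207 = 1.11541
Power-density ratio: P_B/P_A = (V_B/V_A)³ = (1.11541)³ = 1.38772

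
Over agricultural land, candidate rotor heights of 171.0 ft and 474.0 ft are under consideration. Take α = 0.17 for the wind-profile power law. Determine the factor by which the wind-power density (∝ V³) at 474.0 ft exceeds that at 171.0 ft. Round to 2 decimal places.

1.68

Speed ratio: V_B/V_A = (z_B/z_A)^α = (474.0/171.0)^0.17 = (2.7719)^0.17 = 1.18925
Power-density ratio: P_B/P_A = (V_B/V_A)³ = (1.18925)³ = 1.68197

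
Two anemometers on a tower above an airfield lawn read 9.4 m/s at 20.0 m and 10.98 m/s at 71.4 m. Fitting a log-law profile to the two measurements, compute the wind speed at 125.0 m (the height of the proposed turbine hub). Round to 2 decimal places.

11.68 m/s

Log law: V ∝ ln(z/z₀). From the pair, with r = V₁/V₂ = 0.85610,
ln z₀ = (ln z₁ − r·ln z₂)/(1 − r) = (2.9957 − 0.85610×4.2683)/0.14390 = -4.5752 → z₀ = 0.01030 m
V₃ = V₁ · ln(z₃/z₀)/ln(z₁/z₀) = 9.4 × 9.4035/7.5710 = 11.6753 m/s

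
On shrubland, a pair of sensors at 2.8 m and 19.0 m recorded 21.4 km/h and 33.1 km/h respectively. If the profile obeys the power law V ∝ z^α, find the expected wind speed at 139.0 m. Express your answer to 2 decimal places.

First find α: α = ln(V₂/V₁)/ln(z₂/z₁) = ln(33.1/21.4)/ln(19.0/2.8) = 0.43614/1.91482 = 0.2278
Extrapolate from 19.0 m to 139.0 m: V₃ = 33.1 × (139.0/19.0)^0.2278 = 33.1 × 1.5735 = 52.0814 km/h

52.08 km/h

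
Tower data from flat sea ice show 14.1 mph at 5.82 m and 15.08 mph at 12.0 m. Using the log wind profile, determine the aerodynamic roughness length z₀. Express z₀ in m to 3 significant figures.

Log law: V(z) ∝ ln(z/z₀). With r = V₁/V₂ = 14.1/15.08 = 0.93501,
r · ln(z₂/z₀) = ln(z₁/z₀) ⇒ ln z₀ = (ln z₁ − r·ln z₂)/(1 − r)
ln z₀ = (1.76130 − 0.93501×2.48491) / 0.06499 = -8.6498
z₀ = exp(-8.6498) = 0.0001752 m

z₀ ≈ 0.000175 m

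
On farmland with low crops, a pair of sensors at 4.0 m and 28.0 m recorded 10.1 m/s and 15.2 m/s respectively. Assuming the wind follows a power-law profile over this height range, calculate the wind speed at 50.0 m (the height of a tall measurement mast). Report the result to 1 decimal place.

17.2 m/s

First find α: α = ln(V₂/V₁)/ln(z₂/z₁) = ln(15.2/10.1)/ln(28.0/4.0) = 0.40876/1.94591 = 0.2101
Extrapolate from 28.0 m to 50.0 m: V₃ = 15.2 × (50.0/28.0)^0.2101 = 15.2 × 1.1295 = 17.1688 m/s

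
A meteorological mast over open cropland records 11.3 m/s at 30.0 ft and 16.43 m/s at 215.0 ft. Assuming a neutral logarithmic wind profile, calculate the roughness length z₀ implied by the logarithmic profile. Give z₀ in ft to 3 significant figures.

Log law: V(z) ∝ ln(z/z₀). With r = V₁/V₂ = 11.3/16.43 = 0.68777,
r · ln(z₂/z₀) = ln(z₁/z₀) ⇒ ln z₀ = (ln z₁ − r·ln z₂)/(1 − r)
ln z₀ = (3.40120 − 0.68777×5.37064) / 0.31223 = -0.9369
z₀ = exp(-0.9369) = 0.3918 ft

z₀ ≈ 0.392 ft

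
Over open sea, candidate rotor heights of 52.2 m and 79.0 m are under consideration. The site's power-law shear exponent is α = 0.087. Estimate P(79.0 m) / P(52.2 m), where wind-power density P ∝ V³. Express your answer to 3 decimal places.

1.114

Speed ratio: V_B/V_A = (z_B/z_A)^α = (79.0/52.2)^0.087 = (1.5134)^0.087 = 1.03671
Power-density ratio: P_B/P_A = (V_B/V_A)³ = (1.03671)³ = 1.11421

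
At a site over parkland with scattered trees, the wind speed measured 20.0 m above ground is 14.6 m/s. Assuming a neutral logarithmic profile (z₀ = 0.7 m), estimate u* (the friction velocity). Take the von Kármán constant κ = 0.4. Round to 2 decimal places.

Log law: V(z) = (u*/κ) · ln(z/z₀) ⇒ u* = κ · V / ln(z/z₀)
u* = 0.4 × 14.6 / ln(20.0/0.7) = 0.4 × 14.6 / 3.3524
   = 5.8400 / 3.3524 = 1.7420 m/s

u* ≈ 1.74 m/s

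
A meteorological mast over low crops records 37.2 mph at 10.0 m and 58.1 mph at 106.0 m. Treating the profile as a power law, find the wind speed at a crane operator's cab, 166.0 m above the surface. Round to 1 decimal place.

First find α: α = ln(V₂/V₁)/ln(z₂/z₁) = ln(58.1/37.2)/ln(106.0/10.0) = 0.44586/2.36085 = 0.1889
Extrapolate from 106.0 m to 166.0 m: V₃ = 58.1 × (166.0/106.0)^0.1889 = 58.1 × 1.0884 = 63.2361 mph

63.2 mph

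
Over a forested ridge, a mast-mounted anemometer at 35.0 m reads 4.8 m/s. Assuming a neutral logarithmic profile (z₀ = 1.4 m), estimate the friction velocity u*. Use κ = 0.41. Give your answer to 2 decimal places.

u* ≈ 0.61 m/s

Log law: V(z) = (u*/κ) · ln(z/z₀) ⇒ u* = κ · V / ln(z/z₀)
u* = 0.41 × 4.8 / ln(35.0/1.4) = 0.41 × 4.8 / 3.2189
   = 1.9680 / 3.2189 = 0.6114 m/s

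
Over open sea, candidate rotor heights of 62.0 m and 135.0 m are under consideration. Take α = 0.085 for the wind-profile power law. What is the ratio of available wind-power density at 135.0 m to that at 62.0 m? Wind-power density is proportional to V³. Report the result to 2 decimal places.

1.22

Speed ratio: V_B/V_A = (z_B/z_A)^α = (135.0/62.0)^0.085 = (2.1774)^0.085 = 1.06838
Power-density ratio: P_B/P_A = (V_B/V_A)³ = (1.06838)³ = 1.21948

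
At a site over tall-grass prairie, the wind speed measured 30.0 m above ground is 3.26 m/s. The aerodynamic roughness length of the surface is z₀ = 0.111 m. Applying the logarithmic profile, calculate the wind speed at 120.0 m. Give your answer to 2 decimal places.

4.07 m/s

Log law: V(z) ∝ ln(z/z₀), so V₂/V₁ = ln(z₂/z₀) / ln(z₁/z₀).
ln(120.0/0.111) = 6.9857, ln(30.0/0.111) = 5.5994
V₂ = 3.26 × 6.9857/5.5994 = 3.26 × 1.2476 = 4.0671 m/s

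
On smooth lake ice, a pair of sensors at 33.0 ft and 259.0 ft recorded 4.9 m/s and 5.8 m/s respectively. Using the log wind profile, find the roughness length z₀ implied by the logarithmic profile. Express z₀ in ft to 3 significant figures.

z₀ ≈ 0.000444 ft

Log law: V(z) ∝ ln(z/z₀). With r = V₁/V₂ = 4.9/5.8 = 0.84483,
r · ln(z₂/z₀) = ln(z₁/z₀) ⇒ ln z₀ = (ln z₁ − r·ln z₂)/(1 − r)
ln z₀ = (3.49651 − 0.84483×5.55683) / 0.15517 = -7.7208
z₀ = exp(-7.7208) = 0.0004435 ft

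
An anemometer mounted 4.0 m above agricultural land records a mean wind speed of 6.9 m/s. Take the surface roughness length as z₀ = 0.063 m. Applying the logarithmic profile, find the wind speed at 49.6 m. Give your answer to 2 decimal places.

Log law: V(z) ∝ ln(z/z₀), so V₂/V₁ = ln(z₂/z₀) / ln(z₁/z₀).
ln(49.6/0.063) = 6.6686, ln(4.0/0.063) = 4.1509
V₂ = 6.9 × 6.6686/4.1509 = 6.9 × 1.6065 = 11.0851 m/s

11.09 m/s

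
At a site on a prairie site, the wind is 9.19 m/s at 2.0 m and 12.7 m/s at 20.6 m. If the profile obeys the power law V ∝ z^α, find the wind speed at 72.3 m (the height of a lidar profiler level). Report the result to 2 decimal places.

15.12 m/s

First find α: α = ln(V₂/V₁)/ln(z₂/z₁) = ln(12.7/9.19)/ln(20.6/2.0) = 0.32349/2.33214 = 0.1387
Extrapolate from 20.6 m to 72.3 m: V₃ = 12.7 × (72.3/20.6)^0.1387 = 12.7 × 1.1902 = 15.1160 m/s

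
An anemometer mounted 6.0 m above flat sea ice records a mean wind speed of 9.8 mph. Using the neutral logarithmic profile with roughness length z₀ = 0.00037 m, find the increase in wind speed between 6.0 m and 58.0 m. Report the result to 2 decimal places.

2.29 mph

Log law: V₂ = V₁ · ln(z₂/z₀)/ln(z₁/z₀) = 9.8 × 11.9625/9.6938 = 12.0935 mph
ΔV = 12.0935 − 9.8 = 2.2935 mph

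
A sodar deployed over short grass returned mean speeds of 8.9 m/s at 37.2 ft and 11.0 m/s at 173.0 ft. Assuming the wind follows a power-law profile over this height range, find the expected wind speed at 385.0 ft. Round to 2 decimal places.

First find α: α = ln(V₂/V₁)/ln(z₂/z₁) = ln(11.0/8.9)/ln(173.0/37.2) = 0.21184/1.53698 = 0.1378
Extrapolate from 173.0 ft to 385.0 ft: V₃ = 11.0 × (385.0/173.0)^0.1378 = 11.0 × 1.1166 = 12.2822 m/s

12.28 m/s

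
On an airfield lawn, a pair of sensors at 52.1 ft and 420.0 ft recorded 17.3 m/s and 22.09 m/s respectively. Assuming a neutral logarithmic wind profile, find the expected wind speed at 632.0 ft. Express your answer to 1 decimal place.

Log law: V ∝ ln(z/z₀). From the pair, with r = V₁/V₂ = 0.78316,
ln z₀ = (ln z₁ − r·ln z₂)/(1 − r) = (3.9532 − 0.78316×6.0403)/0.21684 = -3.5848 → z₀ = 0.02774 ft
V₃ = V₁ · ln(z₃/z₀)/ln(z₁/z₀) = 17.3 × 10.0336/7.5379 = 23.0278 m/s

23.0 m/s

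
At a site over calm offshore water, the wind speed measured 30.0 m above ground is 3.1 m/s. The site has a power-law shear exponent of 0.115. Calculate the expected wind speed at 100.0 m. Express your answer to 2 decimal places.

Power-law profile: V₂ = V₁ · (z₂/z₁)^α
V₂ = 3.1 × (100.0/30.0)^0.115 = 3.1 × (3.3333)^0.115
    = 3.1 × 1.1485 = 3.5604 m/s

3.56 m/s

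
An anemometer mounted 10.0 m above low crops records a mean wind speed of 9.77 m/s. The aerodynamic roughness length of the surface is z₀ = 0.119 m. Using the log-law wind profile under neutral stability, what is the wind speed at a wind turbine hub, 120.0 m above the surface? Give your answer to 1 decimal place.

15.2 m/s

Log law: V(z) ∝ ln(z/z₀), so V₂/V₁ = ln(z₂/z₀) / ln(z₁/z₀).
ln(120.0/0.119) = 6.9161, ln(10.0/0.119) = 4.4312
V₂ = 9.77 × 6.9161/4.4312 = 9.77 × 1.5608 = 15.2488 m/s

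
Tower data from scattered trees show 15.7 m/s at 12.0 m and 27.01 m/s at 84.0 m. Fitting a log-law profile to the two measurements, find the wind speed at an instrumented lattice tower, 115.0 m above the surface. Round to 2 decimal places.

Log law: V ∝ ln(z/z₀). From the pair, with r = V₁/V₂ = 0.58127,
ln z₀ = (ln z₁ − r·ln z₂)/(1 − r) = (2.4849 − 0.58127×4.4308)/0.41873 = -0.2163 → z₀ = 0.8055 m
V₃ = V₁ · ln(z₃/z₀)/ln(z₁/z₀) = 15.7 × 4.9612/2.7012 = 28.8357 m/s

28.84 m/s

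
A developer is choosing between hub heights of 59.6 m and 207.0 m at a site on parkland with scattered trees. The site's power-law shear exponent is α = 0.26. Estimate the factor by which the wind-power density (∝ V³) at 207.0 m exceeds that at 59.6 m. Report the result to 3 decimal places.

Speed ratio: V_B/V_A = (z_B/z_A)^α = (207.0/59.6)^0.26 = (3.4732)^0.26 = 1.38226
Power-density ratio: P_B/P_A = (V_B/V_A)³ = (1.38226)³ = 2.64098

2.641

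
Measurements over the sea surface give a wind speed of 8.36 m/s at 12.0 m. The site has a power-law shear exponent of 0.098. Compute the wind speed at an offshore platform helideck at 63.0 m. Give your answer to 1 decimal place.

9.8 m/s

Power-law profile: V₂ = V₁ · (z₂/z₁)^α
V₂ = 8.36 × (63.0/12.0)^0.098 = 8.36 × (5.2500)^0.098
    = 8.36 × 1.1765 = 9.8352 m/s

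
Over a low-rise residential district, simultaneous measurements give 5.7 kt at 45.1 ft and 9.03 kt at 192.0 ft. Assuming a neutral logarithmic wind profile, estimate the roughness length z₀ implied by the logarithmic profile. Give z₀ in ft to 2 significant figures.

Log law: V(z) ∝ ln(z/z₀). With r = V₁/V₂ = 5.7/9.03 = 0.63123,
r · ln(z₂/z₀) = ln(z₁/z₀) ⇒ ln z₀ = (ln z₁ − r·ln z₂)/(1 − r)
ln z₀ = (3.80888 − 0.63123×5.25750) / 0.36877 = 1.3293
z₀ = exp(1.3293) = 3.778 ft

z₀ ≈ 3.8 ft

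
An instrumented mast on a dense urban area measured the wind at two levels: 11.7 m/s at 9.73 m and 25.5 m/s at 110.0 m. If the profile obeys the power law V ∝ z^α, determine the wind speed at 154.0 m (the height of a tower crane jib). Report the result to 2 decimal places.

First find α: α = ln(V₂/V₁)/ln(z₂/z₁) = ln(25.5/11.7)/ln(110.0/9.73) = 0.77909/2.42527 = 0.3212
Extrapolate from 110.0 m to 154.0 m: V₃ = 25.5 × (154.0/110.0)^0.3212 = 25.5 × 1.1141 = 28.4107 m/s

28.41 m/s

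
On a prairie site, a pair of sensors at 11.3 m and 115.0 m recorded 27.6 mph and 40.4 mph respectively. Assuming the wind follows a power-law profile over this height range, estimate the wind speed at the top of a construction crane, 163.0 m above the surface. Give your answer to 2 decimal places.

42.78 mph

First find α: α = ln(V₂/V₁)/ln(z₂/z₁) = ln(40.4/27.6)/ln(115.0/11.3) = 0.38101/2.32013 = 0.1642
Extrapolate from 115.0 m to 163.0 m: V₃ = 40.4 × (163.0/115.0)^0.1642 = 40.4 × 1.0590 = 42.7818 mph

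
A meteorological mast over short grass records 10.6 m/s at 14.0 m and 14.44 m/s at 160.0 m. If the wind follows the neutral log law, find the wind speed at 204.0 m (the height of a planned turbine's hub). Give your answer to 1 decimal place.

14.8 m/s

Log law: V ∝ ln(z/z₀). From the pair, with r = V₁/V₂ = 0.73407,
ln z₀ = (ln z₁ − r·ln z₂)/(1 − r) = (2.6391 − 0.73407×5.0752)/0.26593 = -4.0856 → z₀ = 0.01681 m
V₃ = V₁ · ln(z₃/z₀)/ln(z₁/z₀) = 10.6 × 9.4038/6.7247 = 14.8230 m/s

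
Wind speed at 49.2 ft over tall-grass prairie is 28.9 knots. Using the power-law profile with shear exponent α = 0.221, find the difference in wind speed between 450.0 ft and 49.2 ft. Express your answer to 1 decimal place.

18.2 knots

Power law: V₂ = V₁ · (z₂/z₁)^α = 28.9 × (9.1463)^0.221 = 47.1339 knots
ΔV = 47.1339 − 28.9 = 18.2339 knots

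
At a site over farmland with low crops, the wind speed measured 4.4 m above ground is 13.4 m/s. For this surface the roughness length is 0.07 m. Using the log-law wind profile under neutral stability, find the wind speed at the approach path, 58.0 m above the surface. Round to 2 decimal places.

21.75 m/s

Log law: V(z) ∝ ln(z/z₀), so V₂/V₁ = ln(z₂/z₀) / ln(z₁/z₀).
ln(58.0/0.07) = 6.7197, ln(4.4/0.07) = 4.1409
V₂ = 13.4 × 6.7197/4.1409 = 13.4 × 1.6228 = 21.7452 m/s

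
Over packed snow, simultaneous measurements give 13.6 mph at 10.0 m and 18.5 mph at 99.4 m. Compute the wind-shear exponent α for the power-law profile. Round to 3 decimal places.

α ≈ 0.134

Power law: V₂/V₁ = (z₂/z₁)^α ⇒ α = ln(V₂/V₁) / ln(z₂/z₁)
α = ln(18.5/13.6) / ln(99.4/10.0) = ln(1.3603) / ln(9.9400)
  = 0.30770 / 2.29657 = 0.13398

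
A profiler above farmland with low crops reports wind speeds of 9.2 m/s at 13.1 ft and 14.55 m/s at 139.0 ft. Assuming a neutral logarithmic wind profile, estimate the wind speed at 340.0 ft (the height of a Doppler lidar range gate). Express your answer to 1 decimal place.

16.6 m/s

Log law: V ∝ ln(z/z₀). From the pair, with r = V₁/V₂ = 0.63230,
ln z₀ = (ln z₁ − r·ln z₂)/(1 − r) = (2.5726 − 0.63230×4.9345)/0.36770 = -1.4889 → z₀ = 0.2256 ft
V₃ = V₁ · ln(z₃/z₀)/ln(z₁/z₀) = 9.2 × 7.3179/4.0615 = 16.5761 m/s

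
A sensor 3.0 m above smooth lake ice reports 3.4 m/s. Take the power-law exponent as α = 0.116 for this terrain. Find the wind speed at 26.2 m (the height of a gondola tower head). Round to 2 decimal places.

Power-law profile: V₂ = V₁ · (z₂/z₁)^α
V₂ = 3.4 × (26.2/3.0)^0.116 = 3.4 × (8.7333)^0.116
    = 3.4 × 1.2858 = 4.3718 m/s

4.37 m/s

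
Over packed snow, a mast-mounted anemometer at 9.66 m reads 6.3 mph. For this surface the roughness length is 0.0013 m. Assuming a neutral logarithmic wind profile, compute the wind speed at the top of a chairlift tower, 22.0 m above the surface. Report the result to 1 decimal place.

Log law: V(z) ∝ ln(z/z₀), so V₂/V₁ = ln(z₂/z₀) / ln(z₁/z₀).
ln(22.0/0.0013) = 9.7364, ln(9.66/0.0013) = 8.9134
V₂ = 6.3 × 9.7364/8.9134 = 6.3 × 1.0923 = 6.8817 mph

6.9 mph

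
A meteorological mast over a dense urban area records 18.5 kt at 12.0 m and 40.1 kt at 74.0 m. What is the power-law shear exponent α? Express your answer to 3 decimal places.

Power law: V₂/V₁ = (z₂/z₁)^α ⇒ α = ln(V₂/V₁) / ln(z₂/z₁)
α = ln(40.1/18.5) / ln(74.0/12.0) = ln(2.1676) / ln(6.1667)
  = 0.77361 / 1.81916 = 0.42525

α ≈ 0.425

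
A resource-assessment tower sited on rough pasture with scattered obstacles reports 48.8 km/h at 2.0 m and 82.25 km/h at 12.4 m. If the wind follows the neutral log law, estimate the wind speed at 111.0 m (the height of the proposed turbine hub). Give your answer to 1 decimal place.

Log law: V ∝ ln(z/z₀). From the pair, with r = V₁/V₂ = 0.59331,
ln z₀ = (ln z₁ − r·ln z₂)/(1 − r) = (0.6931 − 0.59331×2.5177)/0.40669 = -1.9687 → z₀ = 0.1396 m
V₃ = V₁ · ln(z₃/z₀)/ln(z₁/z₀) = 48.8 × 6.6782/2.6618 = 122.4335 km/h

122.4 km/h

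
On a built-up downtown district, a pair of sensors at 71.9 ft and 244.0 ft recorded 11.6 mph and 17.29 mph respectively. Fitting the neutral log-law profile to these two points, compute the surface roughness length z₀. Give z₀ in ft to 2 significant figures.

Log law: V(z) ∝ ln(z/z₀). With r = V₁/V₂ = 11.6/17.29 = 0.67091,
r · ln(z₂/z₀) = ln(z₁/z₀) ⇒ ln z₀ = (ln z₁ − r·ln z₂)/(1 − r)
ln z₀ = (4.27528 − 0.67091×5.49717) / 0.32909 = 1.7842
z₀ = exp(1.7842) = 5.955 ft

z₀ ≈ 6.0 ft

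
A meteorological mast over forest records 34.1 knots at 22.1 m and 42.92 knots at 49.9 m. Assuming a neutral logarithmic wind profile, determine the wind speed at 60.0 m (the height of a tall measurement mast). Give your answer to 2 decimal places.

44.92 knots

Log law: V ∝ ln(z/z₀). From the pair, with r = V₁/V₂ = 0.79450,
ln z₀ = (ln z₁ − r·ln z₂)/(1 − r) = (3.0956 − 0.79450×3.9100)/0.20550 = -0.0532 → z₀ = 0.9482 m
V₃ = V₁ · ln(z₃/z₀)/ln(z₁/z₀) = 34.1 × 4.1476/3.1488 = 44.9161 knots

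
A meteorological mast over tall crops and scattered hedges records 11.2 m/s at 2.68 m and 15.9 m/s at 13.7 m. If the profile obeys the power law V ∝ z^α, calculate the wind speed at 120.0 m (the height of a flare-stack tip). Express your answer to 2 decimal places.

25.34 m/s

First find α: α = ln(V₂/V₁)/ln(z₂/z₁) = ln(15.9/11.2)/ln(13.7/2.68) = 0.35041/1.63158 = 0.2148
Extrapolate from 13.7 m to 120.0 m: V₃ = 15.9 × (120.0/13.7)^0.2148 = 15.9 × 1.5937 = 25.3399 m/s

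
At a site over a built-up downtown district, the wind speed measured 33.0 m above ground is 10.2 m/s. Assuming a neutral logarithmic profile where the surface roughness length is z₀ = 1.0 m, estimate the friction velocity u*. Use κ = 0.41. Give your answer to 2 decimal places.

u* ≈ 1.20 m/s

Log law: V(z) = (u*/κ) · ln(z/z₀) ⇒ u* = κ · V / ln(z/z₀)
u* = 0.41 × 10.2 / ln(33.0/1.0) = 0.41 × 10.2 / 3.4965
   = 4.1820 / 3.4965 = 1.1961 m/s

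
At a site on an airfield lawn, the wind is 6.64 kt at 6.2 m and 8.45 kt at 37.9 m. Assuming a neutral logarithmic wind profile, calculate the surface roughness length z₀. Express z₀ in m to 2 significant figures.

Log law: V(z) ∝ ln(z/z₀). With r = V₁/V₂ = 6.64/8.45 = 0.78580,
r · ln(z₂/z₀) = ln(z₁/z₀) ⇒ ln z₀ = (ln z₁ − r·ln z₂)/(1 − r)
ln z₀ = (1.82455 − 0.78580×3.63495) / 0.21420 = -4.8169
z₀ = exp(-4.8169) = 0.008092 m

z₀ ≈ 0.0081 m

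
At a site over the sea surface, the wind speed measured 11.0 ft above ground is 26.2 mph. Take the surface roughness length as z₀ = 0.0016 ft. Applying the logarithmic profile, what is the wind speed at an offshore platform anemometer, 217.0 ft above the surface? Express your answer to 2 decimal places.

35.04 mph

Log law: V(z) ∝ ln(z/z₀), so V₂/V₁ = ln(z₂/z₀) / ln(z₁/z₀).
ln(217.0/0.0016) = 11.8176, ln(11.0/0.0016) = 8.8356
V₂ = 26.2 × 11.8176/8.8356 = 26.2 × 1.3375 = 35.0424 mph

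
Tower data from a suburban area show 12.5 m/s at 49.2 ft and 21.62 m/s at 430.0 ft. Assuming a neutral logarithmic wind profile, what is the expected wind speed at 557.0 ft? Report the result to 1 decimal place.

Log law: V ∝ ln(z/z₀). From the pair, with r = V₁/V₂ = 0.57817,
ln z₀ = (ln z₁ − r·ln z₂)/(1 − r) = (3.8959 − 0.57817×6.0638)/0.42183 = 0.9246 → z₀ = 2.521 ft
V₃ = V₁ · ln(z₃/z₀)/ln(z₁/z₀) = 12.5 × 5.3980/2.9713 = 22.7086 m/s

22.7 m/s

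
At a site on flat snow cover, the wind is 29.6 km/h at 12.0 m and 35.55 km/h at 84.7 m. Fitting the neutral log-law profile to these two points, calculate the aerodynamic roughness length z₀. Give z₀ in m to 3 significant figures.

Log law: V(z) ∝ ln(z/z₀). With r = V₁/V₂ = 29.6/35.55 = 0.83263,
r · ln(z₂/z₀) = ln(z₁/z₀) ⇒ ln z₀ = (ln z₁ − r·ln z₂)/(1 − r)
ln z₀ = (2.48491 − 0.83263×4.43912) / 0.16737 = -7.2369
z₀ = exp(-7.2369) = 0.0007196 m

z₀ ≈ 0.000720 m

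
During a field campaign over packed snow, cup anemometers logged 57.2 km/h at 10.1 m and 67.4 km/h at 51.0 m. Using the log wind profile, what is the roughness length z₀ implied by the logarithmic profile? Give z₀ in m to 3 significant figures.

Log law: V(z) ∝ ln(z/z₀). With r = V₁/V₂ = 57.2/67.4 = 0.84866,
r · ln(z₂/z₀) = ln(z₁/z₀) ⇒ ln z₀ = (ln z₁ − r·ln z₂)/(1 − r)
ln z₀ = (2.31254 − 0.84866×3.93183) / 0.15134 = -6.7682
z₀ = exp(-6.7682) = 0.001150 m

z₀ ≈ 0.00115 m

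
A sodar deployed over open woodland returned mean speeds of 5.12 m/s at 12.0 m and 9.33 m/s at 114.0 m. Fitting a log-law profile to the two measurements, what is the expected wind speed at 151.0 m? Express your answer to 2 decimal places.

9.86 m/s

Log law: V ∝ ln(z/z₀). From the pair, with r = V₁/V₂ = 0.54877,
ln z₀ = (ln z₁ − r·ln z₂)/(1 − r) = (2.4849 − 0.54877×4.7362)/0.45123 = -0.2530 → z₀ = 0.7765 m
V₃ = V₁ · ln(z₃/z₀)/ln(z₁/z₀) = 5.12 × 5.2703/2.7379 = 9.8556 m/s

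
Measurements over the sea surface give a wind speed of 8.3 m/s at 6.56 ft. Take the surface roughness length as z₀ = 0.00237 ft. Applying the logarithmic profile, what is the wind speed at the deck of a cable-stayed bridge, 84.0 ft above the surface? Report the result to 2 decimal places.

Log law: V(z) ∝ ln(z/z₀), so V₂/V₁ = ln(z₂/z₀) / ln(z₁/z₀).
ln(84.0/0.00237) = 10.4757, ln(6.56/0.00237) = 7.9259
V₂ = 8.3 × 10.4757/7.9259 = 8.3 × 1.3217 = 10.9702 m/s

10.97 m/s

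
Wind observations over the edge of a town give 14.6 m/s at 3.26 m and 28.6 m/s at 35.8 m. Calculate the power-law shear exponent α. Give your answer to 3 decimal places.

Power law: V₂/V₁ = (z₂/z₁)^α ⇒ α = ln(V₂/V₁) / ln(z₂/z₁)
α = ln(28.6/14.6) / ln(35.8/3.26) = ln(1.9589) / ln(10.9816)
  = 0.67239 / 2.39622 = 0.28060

α ≈ 0.281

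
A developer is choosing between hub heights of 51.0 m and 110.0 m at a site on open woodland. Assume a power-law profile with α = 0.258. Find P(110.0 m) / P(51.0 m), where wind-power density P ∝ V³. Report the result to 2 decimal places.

1.81

Speed ratio: V_B/V_A = (z_B/z_A)^α = (110.0/51.0)^0.258 = (2.1569)^0.258 = 1.21934
Power-density ratio: P_B/P_A = (V_B/V_A)³ = (1.21934)³ = 1.81292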